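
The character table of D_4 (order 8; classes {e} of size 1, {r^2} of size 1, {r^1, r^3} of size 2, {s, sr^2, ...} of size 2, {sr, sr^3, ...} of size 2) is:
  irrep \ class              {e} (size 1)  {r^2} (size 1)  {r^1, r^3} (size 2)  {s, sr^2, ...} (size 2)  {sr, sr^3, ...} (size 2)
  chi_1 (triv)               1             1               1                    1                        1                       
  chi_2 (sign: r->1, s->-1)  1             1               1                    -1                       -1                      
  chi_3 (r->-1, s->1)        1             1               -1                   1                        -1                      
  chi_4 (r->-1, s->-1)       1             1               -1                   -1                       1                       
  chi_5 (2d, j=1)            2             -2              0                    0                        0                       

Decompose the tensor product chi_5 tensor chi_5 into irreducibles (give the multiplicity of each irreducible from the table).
chi_5 tensor chi_5 = chi_1 + chi_2 + chi_3 + chi_4 (all other irreducibles have multiplicity 0).

Justification: The character of a tensor product is the pointwise product (chi_5 * chi_5)(C) = chi_5(C) * chi_5(C):
  {e}: (2)*(2), {r^2}: (-2)*(-2), {r^1, r^3}: (0)*(0), {s, sr^2, ...}: (0)*(0), {sr, sr^3, ...}: (0)*(0)
so (chi_5 * chi_5) takes values
  {e} -> 4, {r^2} -> 4, {r^1, r^3} -> 0, {s, sr^2, ...} -> 0, {sr, sr^3, ...} -> 0.
Now take the inner product of this character with each irreducible chi from the table, <chi_5*chi_5, chi> = (1/8) sum_C |C| (chi_5*chi_5)(C) conj(chi(C)):
  <chi_5*chi_5, chi_1> = (1/8)[1*(4)*conj(1) + 1*(4)*conj(1) + 2*(0)*conj(1) + 2*(0)*conj(1) + 2*(0)*conj(1)]
      = (1/8)[(4) + (4) + (0) + (0) + (0)] = 8/8 = 1
  <chi_5*chi_5, chi_2> = (1/8)[1*(4)*conj(1) + 1*(4)*conj(1) + 2*(0)*conj(1) + 2*(0)*conj(-1) + 2*(0)*conj(-1)]
      = (1/8)[(4) + (4) + (0) + (0) + (0)] = 8/8 = 1
  <chi_5*chi_5, chi_3> = (1/8)[1*(4)*conj(1) + 1*(4)*conj(1) + 2*(0)*conj(-1) + 2*(0)*conj(1) + 2*(0)*conj(-1)]
      = (1/8)[(4) + (4) + (0) + (0) + (0)] = 8/8 = 1
  <chi_5*chi_5, chi_4> = (1/8)[1*(4)*conj(1) + 1*(4)*conj(1) + 2*(0)*conj(-1) + 2*(0)*conj(-1) + 2*(0)*conj(1)]
      = (1/8)[(4) + (4) + (0) + (0) + (0)] = 8/8 = 1
  <chi_5*chi_5, chi_5> = (1/8)[1*(4)*conj(2) + 1*(4)*conj(-2) + 2*(0)*conj(0) + 2*(0)*conj(0) + 2*(0)*conj(0)]
      = (1/8)[(8) + (-8) + (0) + (0) + (0)] = 0/8 = 0
Hence the multiplicities are chi_1: 1, chi_2: 1, chi_3: 1, chi_4: 1. Dimension check: dim(chi_5)*dim(chi_5) = 2*2 = 4 and sum (mult * dim) = 1*1 + 1*1 + 1*1 + 1*1 = 4.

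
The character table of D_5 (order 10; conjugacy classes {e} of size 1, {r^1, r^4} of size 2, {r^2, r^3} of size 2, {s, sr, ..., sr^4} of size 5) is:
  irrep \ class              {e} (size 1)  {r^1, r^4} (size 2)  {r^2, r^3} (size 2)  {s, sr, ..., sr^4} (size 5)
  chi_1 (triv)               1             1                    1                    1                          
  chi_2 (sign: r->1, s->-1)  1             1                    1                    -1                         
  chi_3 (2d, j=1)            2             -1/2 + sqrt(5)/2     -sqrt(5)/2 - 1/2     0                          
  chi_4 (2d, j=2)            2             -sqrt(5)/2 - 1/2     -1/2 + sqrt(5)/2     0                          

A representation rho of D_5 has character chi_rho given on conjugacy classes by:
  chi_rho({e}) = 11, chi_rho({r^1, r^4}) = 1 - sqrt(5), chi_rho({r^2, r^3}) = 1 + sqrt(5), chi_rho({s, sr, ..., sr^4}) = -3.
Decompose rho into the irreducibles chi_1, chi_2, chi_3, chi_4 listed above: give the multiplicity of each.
Multiplicities: chi_1: 0, chi_2: 3, chi_3: 1, chi_4: 3.

Working: Use <chi_rho, chi> = (1/|G|) sum_C |C| * chi_rho(C) * conj(chi(C)) with |G| = 10 for each irreducible chi in the table:
  <chi_rho, chi_1> = (1/10)[1*(11)*conj(1) + 2*(1 - sqrt(5))*conj(1) + 2*(1 + sqrt(5))*conj(1) + 5*(-3)*conj(1)]
      = (1/10)[(11) + (2 - 2*sqrt(5)) + (2 + 2*sqrt(5)) + (-15)] = 0/10 = 0
  <chi_rho, chi_2> = (1/10)[1*(11)*conj(1) + 2*(1 - sqrt(5))*conj(1) + 2*(1 + sqrt(5))*conj(1) + 5*(-3)*conj(-1)]
      = (1/10)[(11) + (2 - 2*sqrt(5)) + (2 + 2*sqrt(5)) + (15)] = 30/10 = 3
  <chi_rho, chi_3> = (1/10)[1*(11)*conj(2) + 2*(1 - sqrt(5))*conj(-1/2 + sqrt(5)/2) + 2*(1 + sqrt(5))*conj(-sqrt(5)/2 - 1/2) + 5*(-3)*conj(0)]
      = (1/10)[(22) + (-6 + 2*sqrt(5)) + (-6 - 2*sqrt(5)) + (0)] = 10/10 = 1
  <chi_rho, chi_4> = (1/10)[1*(11)*conj(2) + 2*(1 - sqrt(5))*conj(-sqrt(5)/2 - 1/2) + 2*(1 + sqrt(5))*conj(-1/2 + sqrt(5)/2) + 5*(-3)*conj(0)]
      = (1/10)[(22) + (4) + (4) + (0)] = 30/10 = 3
Dimension check: dim(rho) = sum (mult * dim) = 0*1 + 3*1 + 1*2 + 3*2 = 11 = chi_rho(e) = 11.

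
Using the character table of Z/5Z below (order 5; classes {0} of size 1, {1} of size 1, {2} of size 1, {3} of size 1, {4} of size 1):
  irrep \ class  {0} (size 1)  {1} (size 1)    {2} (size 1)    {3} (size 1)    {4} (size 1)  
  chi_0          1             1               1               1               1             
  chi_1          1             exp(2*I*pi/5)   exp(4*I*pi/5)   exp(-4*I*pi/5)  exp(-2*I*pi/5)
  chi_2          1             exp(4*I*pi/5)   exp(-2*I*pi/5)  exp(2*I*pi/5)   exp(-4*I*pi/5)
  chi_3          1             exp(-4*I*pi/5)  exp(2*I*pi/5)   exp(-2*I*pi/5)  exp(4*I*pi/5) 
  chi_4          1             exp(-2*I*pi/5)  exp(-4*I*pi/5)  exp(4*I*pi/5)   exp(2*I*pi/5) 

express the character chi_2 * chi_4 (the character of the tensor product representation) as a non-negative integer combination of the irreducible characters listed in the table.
chi_2 tensor chi_4 = chi_1 (all other irreducibles have multiplicity 0).

Explanation: The character of a tensor product is the pointwise product (chi_2 * chi_4)(C) = chi_2(C) * chi_4(C):
  {0}: (1)*(1), {1}: (exp(4*I*pi/5))*(exp(-2*I*pi/5)), {2}: (exp(-2*I*pi/5))*(exp(-4*I*pi/5)), {3}: (exp(2*I*pi/5))*(exp(4*I*pi/5)), {4}: (exp(-4*I*pi/5))*(exp(2*I*pi/5))
so (chi_2 * chi_4) takes values
  {0} -> 1, {1} -> exp(2*I*pi/5), {2} -> exp(4*I*pi/5), {3} -> exp(-4*I*pi/5), {4} -> exp(-2*I*pi/5).
Now take the inner product of this character with each irreducible chi from the table, <chi_2*chi_4, chi> = (1/5) sum_C |C| (chi_2*chi_4)(C) conj(chi(C)):
  <chi_2*chi_4, chi_0> = (1/5)[1*(1)*conj(1) + 1*(exp(2*I*pi/5))*conj(1) + 1*(exp(4*I*pi/5))*conj(1) + 1*(exp(-4*I*pi/5))*conj(1) + 1*(exp(-2*I*pi/5))*conj(1)]
      = (1/5)[(1) + (exp(2*I*pi/5)) + (exp(4*I*pi/5)) + (exp(-4*I*pi/5)) + (exp(-2*I*pi/5))] = 0/5 = 0
  <chi_2*chi_4, chi_1> = (1/5)[1*(1)*conj(1) + 1*(exp(2*I*pi/5))*conj(exp(2*I*pi/5)) + 1*(exp(4*I*pi/5))*conj(exp(4*I*pi/5)) + 1*(exp(-4*I*pi/5))*conj(exp(-4*I*pi/5)) + 1*(exp(-2*I*pi/5))*conj(exp(-2*I*pi/5))]
      = (1/5)[(1) + (1) + (1) + (1) + (1)] = 5/5 = 1
  <chi_2*chi_4, chi_2> = (1/5)[1*(1)*conj(1) + 1*(exp(2*I*pi/5))*conj(exp(4*I*pi/5)) + 1*(exp(4*I*pi/5))*conj(exp(-2*I*pi/5)) + 1*(exp(-4*I*pi/5))*conj(exp(2*I*pi/5)) + 1*(exp(-2*I*pi/5))*conj(exp(-4*I*pi/5))]
      = (1/5)[(1) + (exp(-2*I*pi/5)) + (exp(-4*I*pi/5)) + (exp(4*I*pi/5)) + (exp(2*I*pi/5))] = 0/5 = 0
  <chi_2*chi_4, chi_3> = (1/5)[1*(1)*conj(1) + 1*(exp(2*I*pi/5))*conj(exp(-4*I*pi/5)) + 1*(exp(4*I*pi/5))*conj(exp(2*I*pi/5)) + 1*(exp(-4*I*pi/5))*conj(exp(-2*I*pi/5)) + 1*(exp(-2*I*pi/5))*conj(exp(4*I*pi/5))]
      = (1/5)[(1) + (exp(-4*I*pi/5)) + (exp(2*I*pi/5)) + (exp(-2*I*pi/5)) + (exp(4*I*pi/5))] = 0/5 = 0
  <chi_2*chi_4, chi_4> = (1/5)[1*(1)*conj(1) + 1*(exp(2*I*pi/5))*conj(exp(-2*I*pi/5)) + 1*(exp(4*I*pi/5))*conj(exp(-4*I*pi/5)) + 1*(exp(-4*I*pi/5))*conj(exp(4*I*pi/5)) + 1*(exp(-2*I*pi/5))*conj(exp(2*I*pi/5))]
      = (1/5)[(1) + (exp(4*I*pi/5)) + (exp(-2*I*pi/5)) + (exp(2*I*pi/5)) + (exp(-4*I*pi/5))] = 0/5 = 0
(Exp terms are combined using exp(i*s)*conj(exp(i*t)) = exp(i*(s-t)), and sums of them are collapsed using the identity that for every m > 1 the m distinct m-th roots of unity sum to 0, e.g. 1 + exp(2*I*pi/3) + exp(-2*I*pi/3) = 0.)
Hence the multiplicities are chi_1: 1. Dimension check: dim(chi_2)*dim(chi_4) = 1*1 = 1 and sum (mult * dim) = 1*1 = 1.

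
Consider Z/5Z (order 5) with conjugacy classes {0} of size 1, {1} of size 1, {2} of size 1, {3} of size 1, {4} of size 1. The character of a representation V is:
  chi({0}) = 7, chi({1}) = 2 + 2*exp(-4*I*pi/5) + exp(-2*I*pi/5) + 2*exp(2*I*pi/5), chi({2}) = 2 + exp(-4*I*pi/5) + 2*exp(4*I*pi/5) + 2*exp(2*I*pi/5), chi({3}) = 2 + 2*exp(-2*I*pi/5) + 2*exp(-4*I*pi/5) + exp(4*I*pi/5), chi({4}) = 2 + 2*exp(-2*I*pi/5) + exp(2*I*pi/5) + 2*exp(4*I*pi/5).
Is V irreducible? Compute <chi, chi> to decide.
Not irreducible (reducible): <chi, chi> = 13 > 1.

Reasoning: <chi, chi> = (1/|G|) sum_C |C| * |chi(C)|^2 = (1/5)[1*|7|^2 + 1*|2 + 2*exp(-4*I*pi/5) + exp(-2*I*pi/5) + 2*exp(2*I*pi/5)|^2 + 1*|2 + exp(-4*I*pi/5) + 2*exp(4*I*pi/5) + 2*exp(2*I*pi/5)|^2 + 1*|2 + 2*exp(-2*I*pi/5) + 2*exp(-4*I*pi/5) + exp(4*I*pi/5)|^2 + 1*|2 + 2*exp(-2*I*pi/5) + exp(2*I*pi/5) + 2*exp(4*I*pi/5)|^2]
  = (1/5)[(49) + (13 + 8*exp(-2*I*pi/5) + 10*exp(-4*I*pi/5) + 10*exp(4*I*pi/5) + 8*exp(2*I*pi/5)) + (13 + 10*exp(-2*I*pi/5) + 8*exp(-4*I*pi/5) + 8*exp(4*I*pi/5) + 10*exp(2*I*pi/5)) + (13 + 10*exp(-2*I*pi/5) + 8*exp(-4*I*pi/5) + 8*exp(4*I*pi/5) + 10*exp(2*I*pi/5)) + (13 + 8*exp(-2*I*pi/5) + 10*exp(-4*I*pi/5) + 10*exp(4*I*pi/5) + 8*exp(2*I*pi/5))] = 65/5 = 13.
(Exp terms are combined using exp(i*s)*conj(exp(i*t)) = exp(i*(s-t)), and sums of them are collapsed using the identity that for every m > 1 the m distinct m-th roots of unity sum to 0, e.g. 1 + exp(2*I*pi/3) + exp(-2*I*pi/3) = 0.)
A character is irreducible iff <chi, chi> = 1, so this representation is reducible.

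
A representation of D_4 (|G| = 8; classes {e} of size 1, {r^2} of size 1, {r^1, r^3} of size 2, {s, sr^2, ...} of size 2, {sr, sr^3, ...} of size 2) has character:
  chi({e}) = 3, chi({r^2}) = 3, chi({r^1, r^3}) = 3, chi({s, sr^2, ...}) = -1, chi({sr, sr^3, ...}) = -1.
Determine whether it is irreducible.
Not irreducible (reducible): <chi, chi> = 5 > 1.

Working: <chi, chi> = (1/|G|) sum_C |C| * |chi(C)|^2 = (1/8)[1*|3|^2 + 1*|3|^2 + 2*|3|^2 + 2*|-1|^2 + 2*|-1|^2]
  = (1/8)[(9) + (9) + (18) + (2) + (2)] = 40/8 = 5.
A character is irreducible iff <chi, chi> = 1, so this representation is reducible.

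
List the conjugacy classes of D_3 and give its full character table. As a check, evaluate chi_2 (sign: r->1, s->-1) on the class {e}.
Conjugacy classes: {e} of size 1, {r^1, r^2} of size 2, {s, sr, ..., sr^2} of size 3.
Character table:
  irrep \ class              {e} (size 1)  {r^1, r^2} (size 2)  {s, sr, ..., sr^2} (size 3)
  chi_1 (triv)               1             1                    1                          
  chi_2 (sign: r->1, s->-1)  1             1                    -1                         
  chi_3 (2d, j=1)            2             -1                   0                          

Spot check: chi_2 (sign: r->1, s->-1) on {e} = 1.

Reasoning: D_3 has order 2*3 = 6 with 3 conjugacy classes, hence 3 irreducibles. Sum of squared dims 1 + 1 + 4 = 6 = |G|. Linear characters come from the abelianisation; the 2-dimensional irreps have character r^k -> 2*cos(2*pi*j*k/3), reflections -> 0.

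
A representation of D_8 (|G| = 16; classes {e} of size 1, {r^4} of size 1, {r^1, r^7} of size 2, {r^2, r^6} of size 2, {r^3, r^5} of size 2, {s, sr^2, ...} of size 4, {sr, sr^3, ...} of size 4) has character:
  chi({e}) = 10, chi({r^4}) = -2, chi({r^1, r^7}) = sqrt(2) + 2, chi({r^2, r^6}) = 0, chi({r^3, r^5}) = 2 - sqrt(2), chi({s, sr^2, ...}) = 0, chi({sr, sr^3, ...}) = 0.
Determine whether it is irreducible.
Not irreducible (reducible): <chi, chi> = 8 > 1.

Derivation: <chi, chi> = (1/|G|) sum_C |C| * |chi(C)|^2 = (1/16)[1*|10|^2 + 1*|-2|^2 + 2*|sqrt(2) + 2|^2 + 2*|0|^2 + 2*|2 - sqrt(2)|^2 + 4*|0|^2 + 4*|0|^2]
  = (1/16)[(100) + (4) + (8*sqrt(2) + 12) + (0) + (12 - 8*sqrt(2)) + (0) + (0)] = 128/16 = 8.
A character is irreducible iff <chi, chi> = 1, so this representation is reducible.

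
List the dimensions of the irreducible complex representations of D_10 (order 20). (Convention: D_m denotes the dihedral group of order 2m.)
Dimensions: 1, 1, 1, 1, 2, 2, 2, 2

Argument: There are 8 irreducibles (= number of conjugacy classes). Their dimensions d_i satisfy sum d_i^2 = |G| = 20: 1 + 1 + 1 + 1 + 4 + 4 + 4 + 4 = 20.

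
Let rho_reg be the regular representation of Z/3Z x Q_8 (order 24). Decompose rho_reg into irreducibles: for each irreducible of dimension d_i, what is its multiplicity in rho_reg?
Each irreducible V_i of dimension d_i appears with multiplicity d_i, i.e. rho_reg = (direct sum over all irreducibles V_i) d_i V_i. The irreducible dimensions for Z/3Z x Q_8 are 1, 1, 1, 1, 1, 1, 1, 1, 1, 1, 1, 1, 2, 2, 2: 12 irreducibles of dimension 1, each with multiplicity 1; 3 irreducibles of dimension 2, each with multiplicity 2. Total dimension 12*1*1 + 3*2*2 = 24 = |G|.

Working: General theorem: in the regular representation of a finite group G, each irreducible appears with multiplicity equal to its dimension. Check: dim(rho_reg) = sum d_i^2 = 1 + 1 + 1 + 1 + 1 + 1 + 1 + 1 + 1 + 1 + 1 + 1 + 4 + 4 + 4 = 24 = |G|.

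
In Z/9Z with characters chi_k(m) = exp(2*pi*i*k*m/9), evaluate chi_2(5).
chi_2(5) = zeta_9^10 = exp(2*I*pi/9)

Derivation: chi_2(5) = zeta_9^(2*5) = zeta_9^10. Since zeta_9^9 = 1, this equals zeta_9^1 = exp(2*pi*i*1/9) = exp(2*I*pi/9).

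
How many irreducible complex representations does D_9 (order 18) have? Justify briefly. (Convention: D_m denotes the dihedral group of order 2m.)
6

Working: The number of irreducible complex representations of a finite group equals its number of conjugacy classes. D_9 has 6 conjugacy classes ((n+3)/2 for n odd), so D_9 (order 18) has exactly 6 irreducible complex representations.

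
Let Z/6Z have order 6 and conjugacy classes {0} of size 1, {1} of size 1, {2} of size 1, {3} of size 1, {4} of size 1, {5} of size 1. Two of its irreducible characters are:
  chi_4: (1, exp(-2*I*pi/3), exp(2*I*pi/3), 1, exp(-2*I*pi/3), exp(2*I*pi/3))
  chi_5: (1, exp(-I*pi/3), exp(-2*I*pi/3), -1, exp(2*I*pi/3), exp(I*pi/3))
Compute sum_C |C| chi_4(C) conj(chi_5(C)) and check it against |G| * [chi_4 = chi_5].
Sum = 0; so <chi_4, chi_5> = 0 (distinct irreducibles are orthogonal).

Solution. Compute term by term over conjugacy classes (|C| * chi_4(C) * conj(chi_5(C))):
  1*(1)*conj(1) + 1*(exp(-2*I*pi/3))*conj(exp(-I*pi/3)) + 1*(exp(2*I*pi/3))*conj(exp(-2*I*pi/3)) + 1*(1)*conj(-1) + 1*(exp(-2*I*pi/3))*conj(exp(2*I*pi/3)) + 1*(exp(2*I*pi/3))*conj(exp(I*pi/3))
  = (1) + (exp(-I*pi/3)) + (exp(-2*I*pi/3)) + (-1) + (exp(2*I*pi/3)) + (exp(I*pi/3))
  = 0.
(Exp terms are combined using exp(i*s)*conj(exp(i*t)) = exp(i*(s-t)), and sums of them are collapsed using the identity that for every m > 1 the m distinct m-th roots of unity sum to 0, e.g. 1 + exp(2*I*pi/3) + exp(-2*I*pi/3) = 0.)
Dividing by |G| = 6 gives 0/6 = 0, matching the row-orthogonality relation <chi_4, chi_5> = [chi_4 = chi_5].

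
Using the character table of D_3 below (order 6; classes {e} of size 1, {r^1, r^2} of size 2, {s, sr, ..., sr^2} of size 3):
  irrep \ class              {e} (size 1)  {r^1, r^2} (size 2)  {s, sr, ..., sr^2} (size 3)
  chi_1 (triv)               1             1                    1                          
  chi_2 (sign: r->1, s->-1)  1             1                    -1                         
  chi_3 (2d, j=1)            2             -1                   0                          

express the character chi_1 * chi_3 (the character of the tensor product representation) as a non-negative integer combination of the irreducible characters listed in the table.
chi_1 tensor chi_3 = chi_3 (all other irreducibles have multiplicity 0).

Reasoning: The character of a tensor product is the pointwise product (chi_1 * chi_3)(C) = chi_1(C) * chi_3(C):
  {e}: (1)*(2), {r^1, r^2}: (1)*(-1), {s, sr, ..., sr^2}: (1)*(0)
so (chi_1 * chi_3) takes values
  {e} -> 2, {r^1, r^2} -> -1, {s, sr, ..., sr^2} -> 0.
Now take the inner product of this character with each irreducible chi from the table, <chi_1*chi_3, chi> = (1/6) sum_C |C| (chi_1*chi_3)(C) conj(chi(C)):
  <chi_1*chi_3, chi_1> = (1/6)[1*(2)*conj(1) + 2*(-1)*conj(1) + 3*(0)*conj(1)]
      = (1/6)[(2) + (-2) + (0)] = 0/6 = 0
  <chi_1*chi_3, chi_2> = (1/6)[1*(2)*conj(1) + 2*(-1)*conj(1) + 3*(0)*conj(-1)]
      = (1/6)[(2) + (-2) + (0)] = 0/6 = 0
  <chi_1*chi_3, chi_3> = (1/6)[1*(2)*conj(2) + 2*(-1)*conj(-1) + 3*(0)*conj(0)]
      = (1/6)[(4) + (2) + (0)] = 6/6 = 1
Hence the multiplicities are chi_3: 1. Dimension check: dim(chi_1)*dim(chi_3) = 1*2 = 2 and sum (mult * dim) = 1*2 = 2.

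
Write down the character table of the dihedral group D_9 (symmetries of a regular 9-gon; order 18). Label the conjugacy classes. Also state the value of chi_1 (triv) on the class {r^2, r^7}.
Conjugacy classes: {e} of size 1, {r^1, r^8} of size 2, {r^2, r^7} of size 2, {r^3, r^6} of size 2, {r^4, r^5} of size 2, {s, sr, ..., sr^8} of size 9.
Character table:
  irrep \ class              {e} (size 1)  {r^1, r^8} (size 2)  {r^2, r^7} (size 2)  {r^3, r^6} (size 2)  {r^4, r^5} (size 2)  {s, sr, ..., sr^8} (size 9)
  chi_1 (triv)               1             1                    1                    1                    1                    1                          
  chi_2 (sign: r->1, s->-1)  1             1                    1                    1                    1                    -1                         
  chi_3 (2d, j=1)            2             2*cos(2*pi/9)        2*cos(4*pi/9)        -1                   -2*cos(pi/9)         0                          
  chi_4 (2d, j=2)            2             2*cos(4*pi/9)        -2*cos(pi/9)         -1                   2*cos(2*pi/9)        0                          
  chi_5 (2d, j=3)            2             -1                   -1                   2                    -1                   0                          
  chi_6 (2d, j=4)            2             -2*cos(pi/9)         2*cos(2*pi/9)        -1                   2*cos(4*pi/9)        0                          

Spot check: chi_1 (triv) on {r^2, r^7} = 1.

Justification: D_9 has order 2*9 = 18 with 6 conjugacy classes, hence 6 irreducibles. Sum of squared dims 1 + 1 + 4 + 4 + 4 + 4 = 18 = |G|. Linear characters come from the abelianisation; the 2-dimensional irreps have character r^k -> 2*cos(2*pi*j*k/9), reflections -> 0.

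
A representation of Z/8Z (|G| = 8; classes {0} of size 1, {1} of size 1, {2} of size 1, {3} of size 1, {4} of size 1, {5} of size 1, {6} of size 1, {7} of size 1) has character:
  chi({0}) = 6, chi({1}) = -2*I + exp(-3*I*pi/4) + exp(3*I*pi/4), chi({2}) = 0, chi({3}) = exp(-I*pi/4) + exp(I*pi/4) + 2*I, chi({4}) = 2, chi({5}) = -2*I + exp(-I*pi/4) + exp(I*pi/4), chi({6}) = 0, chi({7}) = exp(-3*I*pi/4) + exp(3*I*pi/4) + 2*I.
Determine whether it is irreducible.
Not irreducible (reducible): <chi, chi> = 8 > 1.

Solution. <chi, chi> = (1/|G|) sum_C |C| * |chi(C)|^2 = (1/8)[1*|6|^2 + 1*|-2*I + exp(-3*I*pi/4) + exp(3*I*pi/4)|^2 + 1*|0|^2 + 1*|exp(-I*pi/4) + exp(I*pi/4) + 2*I|^2 + 1*|2|^2 + 1*|-2*I + exp(-I*pi/4) + exp(I*pi/4)|^2 + 1*|0|^2 + 1*|exp(-3*I*pi/4) + exp(3*I*pi/4) + 2*I|^2]
  = (1/8)[(36) + (6) + (0) + (6) + (4) + (6) + (0) + (6)] = 64/8 = 8.
(Exp terms are combined using exp(i*s)*conj(exp(i*t)) = exp(i*(s-t)), and sums of them are collapsed using the identity that for every m > 1 the m distinct m-th roots of unity sum to 0, e.g. 1 + exp(2*I*pi/3) + exp(-2*I*pi/3) = 0.)
A character is irreducible iff <chi, chi> = 1, so this representation is reducible.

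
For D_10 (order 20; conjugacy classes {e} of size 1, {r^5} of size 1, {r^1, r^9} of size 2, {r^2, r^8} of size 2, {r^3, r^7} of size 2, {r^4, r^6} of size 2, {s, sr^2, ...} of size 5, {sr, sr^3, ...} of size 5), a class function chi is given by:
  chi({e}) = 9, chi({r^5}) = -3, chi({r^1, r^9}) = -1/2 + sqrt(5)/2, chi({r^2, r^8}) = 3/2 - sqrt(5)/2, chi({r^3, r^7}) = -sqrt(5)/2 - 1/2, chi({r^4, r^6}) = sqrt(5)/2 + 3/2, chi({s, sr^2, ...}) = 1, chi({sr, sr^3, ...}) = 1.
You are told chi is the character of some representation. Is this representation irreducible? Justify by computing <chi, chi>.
Not irreducible (reducible): <chi, chi> = 6 > 1.

Argument: <chi, chi> = (1/|G|) sum_C |C| * |chi(C)|^2 = (1/20)[1*|9|^2 + 1*|-3|^2 + 2*|-1/2 + sqrt(5)/2|^2 + 2*|3/2 - sqrt(5)/2|^2 + 2*|-sqrt(5)/2 - 1/2|^2 + 2*|sqrt(5)/2 + 3/2|^2 + 5*|1|^2 + 5*|1|^2]
  = (1/20)[(81) + (9) + (3 - sqrt(5)) + (7 - 3*sqrt(5)) + (sqrt(5) + 3) + (3*sqrt(5) + 7) + (5) + (5)] = 120/20 = 6.
A character is irreducible iff <chi, chi> = 1, so this representation is reducible.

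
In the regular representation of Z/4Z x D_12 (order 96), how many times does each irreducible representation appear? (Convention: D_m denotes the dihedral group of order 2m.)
Each irreducible V_i of dimension d_i appears with multiplicity d_i, i.e. rho_reg = (direct sum over all irreducibles V_i) d_i V_i. The irreducible dimensions for Z/4Z x D_12 are 1, 1, 1, 1, 1, 1, 1, 1, 1, 1, 1, 1, 1, 1, 1, 1, 2, 2, 2, 2, 2, 2, 2, 2, 2, 2, 2, 2, 2, 2, 2, 2, 2, 2, 2, 2: 16 irreducibles of dimension 1, each with multiplicity 1; 20 irreducibles of dimension 2, each with multiplicity 2. Total dimension 16*1*1 + 20*2*2 = 96 = |G|.

Explanation: General theorem: in the regular representation of a finite group G, each irreducible appears with multiplicity equal to its dimension. Check: dim(rho_reg) = sum d_i^2 = 1 + 1 + 1 + 1 + 1 + 1 + 1 + 1 + 1 + 1 + 1 + 1 + 1 + 1 + 1 + 1 + 4 + 4 + 4 + 4 + 4 + 4 + 4 + 4 + 4 + 4 + 4 + 4 + 4 + 4 + 4 + 4 + 4 + 4 + 4 + 4 = 96 = |G|.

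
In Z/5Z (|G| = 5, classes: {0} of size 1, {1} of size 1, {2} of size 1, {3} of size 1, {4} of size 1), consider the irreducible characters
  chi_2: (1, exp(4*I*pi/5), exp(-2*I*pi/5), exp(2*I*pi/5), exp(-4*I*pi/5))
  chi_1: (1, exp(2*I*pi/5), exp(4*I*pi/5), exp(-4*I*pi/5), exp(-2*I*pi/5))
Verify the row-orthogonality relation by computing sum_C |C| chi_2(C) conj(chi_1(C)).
Sum = 0; so <chi_2, chi_1> = 0 (distinct irreducibles are orthogonal).

Why: Compute term by term over conjugacy classes (|C| * chi_2(C) * conj(chi_1(C))):
  1*(1)*conj(1) + 1*(exp(4*I*pi/5))*conj(exp(2*I*pi/5)) + 1*(exp(-2*I*pi/5))*conj(exp(4*I*pi/5)) + 1*(exp(2*I*pi/5))*conj(exp(-4*I*pi/5)) + 1*(exp(-4*I*pi/5))*conj(exp(-2*I*pi/5))
  = (1) + (exp(2*I*pi/5)) + (exp(4*I*pi/5)) + (exp(-4*I*pi/5)) + (exp(-2*I*pi/5))
  = 0.
(Exp terms are combined using exp(i*s)*conj(exp(i*t)) = exp(i*(s-t)), and sums of them are collapsed using the identity that for every m > 1 the m distinct m-th roots of unity sum to 0, e.g. 1 + exp(2*I*pi/3) + exp(-2*I*pi/3) = 0.)
Dividing by |G| = 5 gives 0/5 = 0, matching the row-orthogonality relation <chi_2, chi_1> = [chi_2 = chi_1].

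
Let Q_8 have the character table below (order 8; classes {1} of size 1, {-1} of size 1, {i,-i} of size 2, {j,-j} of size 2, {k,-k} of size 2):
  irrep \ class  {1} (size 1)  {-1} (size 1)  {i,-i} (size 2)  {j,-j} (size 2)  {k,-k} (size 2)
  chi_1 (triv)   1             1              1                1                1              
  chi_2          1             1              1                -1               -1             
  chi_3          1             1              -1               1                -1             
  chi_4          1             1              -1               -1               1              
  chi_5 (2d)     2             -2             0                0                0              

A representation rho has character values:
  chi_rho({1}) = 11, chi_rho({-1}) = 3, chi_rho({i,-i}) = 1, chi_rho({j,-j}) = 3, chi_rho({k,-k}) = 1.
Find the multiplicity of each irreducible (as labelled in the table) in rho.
Multiplicities: chi_1: 3, chi_2: 1, chi_3: 2, chi_4: 1, chi_5: 2.

Solution. Use <chi_rho, chi> = (1/|G|) sum_C |C| * chi_rho(C) * conj(chi(C)) with |G| = 8 for each irreducible chi in the table:
  <chi_rho, chi_1> = (1/8)[1*(11)*conj(1) + 1*(3)*conj(1) + 2*(1)*conj(1) + 2*(3)*conj(1) + 2*(1)*conj(1)]
      = (1/8)[(11) + (3) + (2) + (6) + (2)] = 24/8 = 3
  <chi_rho, chi_2> = (1/8)[1*(11)*conj(1) + 1*(3)*conj(1) + 2*(1)*conj(1) + 2*(3)*conj(-1) + 2*(1)*conj(-1)]
      = (1/8)[(11) + (3) + (2) + (-6) + (-2)] = 8/8 = 1
  <chi_rho, chi_3> = (1/8)[1*(11)*conj(1) + 1*(3)*conj(1) + 2*(1)*conj(-1) + 2*(3)*conj(1) + 2*(1)*conj(-1)]
      = (1/8)[(11) + (3) + (-2) + (6) + (-2)] = 16/8 = 2
  <chi_rho, chi_4> = (1/8)[1*(11)*conj(1) + 1*(3)*conj(1) + 2*(1)*conj(-1) + 2*(3)*conj(-1) + 2*(1)*conj(1)]
      = (1/8)[(11) + (3) + (-2) + (-6) + (2)] = 8/8 = 1
  <chi_rho, chi_5> = (1/8)[1*(11)*conj(2) + 1*(3)*conj(-2) + 2*(1)*conj(0) + 2*(3)*conj(0) + 2*(1)*conj(0)]
      = (1/8)[(22) + (-6) + (0) + (0) + (0)] = 16/8 = 2
Dimension check: dim(rho) = sum (mult * dim) = 3*1 + 1*1 + 2*1 + 1*1 + 2*2 = 11 = chi_rho(e) = 11.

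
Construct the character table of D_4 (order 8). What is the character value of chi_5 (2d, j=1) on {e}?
Conjugacy classes: {e} of size 1, {r^2} of size 1, {r^1, r^3} of size 2, {s, sr^2, ...} of size 2, {sr, sr^3, ...} of size 2.
Character table:
  irrep \ class              {e} (size 1)  {r^2} (size 1)  {r^1, r^3} (size 2)  {s, sr^2, ...} (size 2)  {sr, sr^3, ...} (size 2)
  chi_1 (triv)               1             1               1                    1                        1                       
  chi_2 (sign: r->1, s->-1)  1             1               1                    -1                       -1                      
  chi_3 (r->-1, s->1)        1             1               -1                   1                        -1                      
  chi_4 (r->-1, s->-1)       1             1               -1                   -1                       1                       
  chi_5 (2d, j=1)            2             -2              0                    0                        0                       

Spot check: chi_5 (2d, j=1) on {e} = 2.

Reasoning: D_4 has order 2*4 = 8 with 5 conjugacy classes, hence 5 irreducibles. Sum of squared dims 1 + 1 + 1 + 1 + 4 = 8 = |G|. Linear characters come from the abelianisation; the 2-dimensional irreps have character r^k -> 2*cos(2*pi*j*k/4), reflections -> 0.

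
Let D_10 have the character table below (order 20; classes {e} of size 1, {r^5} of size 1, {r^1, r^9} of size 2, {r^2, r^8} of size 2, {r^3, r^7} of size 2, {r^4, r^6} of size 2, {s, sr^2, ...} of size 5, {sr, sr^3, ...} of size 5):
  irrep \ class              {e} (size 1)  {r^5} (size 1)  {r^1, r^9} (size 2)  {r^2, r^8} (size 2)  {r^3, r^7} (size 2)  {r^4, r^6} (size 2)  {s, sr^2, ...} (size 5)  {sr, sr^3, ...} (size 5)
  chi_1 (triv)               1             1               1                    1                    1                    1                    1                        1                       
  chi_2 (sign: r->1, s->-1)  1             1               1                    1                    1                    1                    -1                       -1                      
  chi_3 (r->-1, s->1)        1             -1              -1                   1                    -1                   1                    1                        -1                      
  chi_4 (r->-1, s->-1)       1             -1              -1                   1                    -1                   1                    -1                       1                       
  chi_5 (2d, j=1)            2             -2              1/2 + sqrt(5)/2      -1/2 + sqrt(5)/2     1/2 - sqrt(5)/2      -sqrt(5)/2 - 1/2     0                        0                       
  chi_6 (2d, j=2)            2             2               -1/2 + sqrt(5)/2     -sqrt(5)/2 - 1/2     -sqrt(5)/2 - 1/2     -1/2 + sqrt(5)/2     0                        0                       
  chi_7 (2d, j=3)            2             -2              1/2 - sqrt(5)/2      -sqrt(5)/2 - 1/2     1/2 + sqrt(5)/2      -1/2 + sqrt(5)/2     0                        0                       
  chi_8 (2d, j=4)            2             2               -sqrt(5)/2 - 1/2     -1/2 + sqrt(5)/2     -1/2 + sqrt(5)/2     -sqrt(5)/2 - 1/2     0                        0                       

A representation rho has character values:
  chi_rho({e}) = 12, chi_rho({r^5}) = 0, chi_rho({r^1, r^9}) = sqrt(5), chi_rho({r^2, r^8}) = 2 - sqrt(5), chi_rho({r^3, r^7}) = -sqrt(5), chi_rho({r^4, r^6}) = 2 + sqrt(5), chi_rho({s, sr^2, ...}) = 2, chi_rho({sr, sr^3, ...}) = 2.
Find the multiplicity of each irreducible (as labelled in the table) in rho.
Multiplicities: chi_1: 2, chi_2: 0, chi_3: 1, chi_4: 1, chi_5: 1, chi_6: 2, chi_7: 1, chi_8: 0.

Why: Use <chi_rho, chi> = (1/|G|) sum_C |C| * chi_rho(C) * conj(chi(C)) with |G| = 20 for each irreducible chi in the table:
  <chi_rho, chi_1> = (1/20)[1*(12)*conj(1) + 1*(0)*conj(1) + 2*(sqrt(5))*conj(1) + 2*(2 - sqrt(5))*conj(1) + 2*(-sqrt(5))*conj(1) + 2*(2 + sqrt(5))*conj(1) + 5*(2)*conj(1) + 5*(2)*conj(1)]
      = (1/20)[(12) + (0) + (2*sqrt(5)) + (4 - 2*sqrt(5)) + (-2*sqrt(5)) + (4 + 2*sqrt(5)) + (10) + (10)] = 40/20 = 2
  <chi_rho, chi_2> = (1/20)[1*(12)*conj(1) + 1*(0)*conj(1) + 2*(sqrt(5))*conj(1) + 2*(2 - sqrt(5))*conj(1) + 2*(-sqrt(5))*conj(1) + 2*(2 + sqrt(5))*conj(1) + 5*(2)*conj(-1) + 5*(2)*conj(-1)]
      = (1/20)[(12) + (0) + (2*sqrt(5)) + (4 - 2*sqrt(5)) + (-2*sqrt(5)) + (4 + 2*sqrt(5)) + (-10) + (-10)] = 0/20 = 0
  <chi_rho, chi_3> = (1/20)[1*(12)*conj(1) + 1*(0)*conj(-1) + 2*(sqrt(5))*conj(-1) + 2*(2 - sqrt(5))*conj(1) + 2*(-sqrt(5))*conj(-1) + 2*(2 + sqrt(5))*conj(1) + 5*(2)*conj(1) + 5*(2)*conj(-1)]
      = (1/20)[(12) + (0) + (-2*sqrt(5)) + (4 - 2*sqrt(5)) + (2*sqrt(5)) + (4 + 2*sqrt(5)) + (10) + (-10)] = 20/20 = 1
  <chi_rho, chi_4> = (1/20)[1*(12)*conj(1) + 1*(0)*conj(-1) + 2*(sqrt(5))*conj(-1) + 2*(2 - sqrt(5))*conj(1) + 2*(-sqrt(5))*conj(-1) + 2*(2 + sqrt(5))*conj(1) + 5*(2)*conj(-1) + 5*(2)*conj(1)]
      = (1/20)[(12) + (0) + (-2*sqrt(5)) + (4 - 2*sqrt(5)) + (2*sqrt(5)) + (4 + 2*sqrt(5)) + (-10) + (10)] = 20/20 = 1
  <chi_rho, chi_5> = (1/20)[1*(12)*conj(2) + 1*(0)*conj(-2) + 2*(sqrt(5))*conj(1/2 + sqrt(5)/2) + 2*(2 - sqrt(5))*conj(-1/2 + sqrt(5)/2) + 2*(-sqrt(5))*conj(1/2 - sqrt(5)/2) + 2*(2 + sqrt(5))*conj(-sqrt(5)/2 - 1/2) + 5*(2)*conj(0) + 5*(2)*conj(0)]
      = (1/20)[(24) + (0) + (sqrt(5) + 5) + (-7 + 3*sqrt(5)) + (5 - sqrt(5)) + (-7 - 3*sqrt(5)) + (0) + (0)] = 20/20 = 1
  <chi_rho, chi_6> = (1/20)[1*(12)*conj(2) + 1*(0)*conj(2) + 2*(sqrt(5))*conj(-1/2 + sqrt(5)/2) + 2*(2 - sqrt(5))*conj(-sqrt(5)/2 - 1/2) + 2*(-sqrt(5))*conj(-sqrt(5)/2 - 1/2) + 2*(2 + sqrt(5))*conj(-1/2 + sqrt(5)/2) + 5*(2)*conj(0) + 5*(2)*conj(0)]
      = (1/20)[(24) + (0) + (5 - sqrt(5)) + (3 - sqrt(5)) + (sqrt(5) + 5) + (sqrt(5) + 3) + (0) + (0)] = 40/20 = 2
  <chi_rho, chi_7> = (1/20)[1*(12)*conj(2) + 1*(0)*conj(-2) + 2*(sqrt(5))*conj(1/2 - sqrt(5)/2) + 2*(2 - sqrt(5))*conj(-sqrt(5)/2 - 1/2) + 2*(-sqrt(5))*conj(1/2 + sqrt(5)/2) + 2*(2 + sqrt(5))*conj(-1/2 + sqrt(5)/2) + 5*(2)*conj(0) + 5*(2)*conj(0)]
      = (1/20)[(24) + (0) + (-5 + sqrt(5)) + (3 - sqrt(5)) + (-5 - sqrt(5)) + (sqrt(5) + 3) + (0) + (0)] = 20/20 = 1
  <chi_rho, chi_8> = (1/20)[1*(12)*conj(2) + 1*(0)*conj(2) + 2*(sqrt(5))*conj(-sqrt(5)/2 - 1/2) + 2*(2 - sqrt(5))*conj(-1/2 + sqrt(5)/2) + 2*(-sqrt(5))*conj(-1/2 + sqrt(5)/2) + 2*(2 + sqrt(5))*conj(-sqrt(5)/2 - 1/2) + 5*(2)*conj(0) + 5*(2)*conj(0)]
      = (1/20)[(24) + (0) + (-5 - sqrt(5)) + (-7 + 3*sqrt(5)) + (-5 + sqrt(5)) + (-7 - 3*sqrt(5)) + (0) + (0)] = 0/20 = 0
Dimension check: dim(rho) = sum (mult * dim) = 2*1 + 0*1 + 1*1 + 1*1 + 1*2 + 2*2 + 1*2 + 0*2 = 12 = chi_rho(e) = 12.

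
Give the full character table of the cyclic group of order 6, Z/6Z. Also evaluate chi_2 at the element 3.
Character table of Z/6Z (irreps indexed chi_0,...,chi_5 with chi_k(m) = zeta_6^(k*m), zeta_6 = exp(2*pi*i/6)):
  irrep \ class  {0} (size 1)  {1} (size 1)    {2} (size 1)    {3} (size 1)  {4} (size 1)    {5} (size 1)  
  chi_0          1             1               1               1             1               1             
  chi_1          1             exp(I*pi/3)     exp(2*I*pi/3)   -1            exp(-2*I*pi/3)  exp(-I*pi/3)  
  chi_2          1             exp(2*I*pi/3)   exp(-2*I*pi/3)  1             exp(2*I*pi/3)   exp(-2*I*pi/3)
  chi_3          1             -1              1               -1            1               -1            
  chi_4          1             exp(-2*I*pi/3)  exp(2*I*pi/3)   1             exp(-2*I*pi/3)  exp(2*I*pi/3) 
  chi_5          1             exp(-I*pi/3)    exp(-2*I*pi/3)  -1            exp(2*I*pi/3)   exp(I*pi/3)   

Spot check: chi_2(3) = zeta_6^(2*3) = zeta_6^6 = 1.

Justification: Z/6Z is abelian, so all 6 irreducible complex representations are 1-dimensional. They are given by chi_k(m) = zeta_6^(k*m) for k = 0,...,5. Row orthogonality: sum_m chi_k(m) conj(chi_l(m)) = 6 * [k = l].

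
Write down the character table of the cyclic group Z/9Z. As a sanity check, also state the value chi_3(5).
Character table of Z/9Z (irreps indexed chi_0,...,chi_8 with chi_k(m) = zeta_9^(k*m), zeta_9 = exp(2*pi*i/9)):
  irrep \ class  {0} (size 1)  {1} (size 1)    {2} (size 1)    {3} (size 1)    {4} (size 1)    {5} (size 1)    {6} (size 1)    {7} (size 1)    {8} (size 1)  
  chi_0          1             1               1               1               1               1               1               1               1             
  chi_1          1             exp(2*I*pi/9)   exp(4*I*pi/9)   exp(2*I*pi/3)   exp(8*I*pi/9)   exp(-8*I*pi/9)  exp(-2*I*pi/3)  exp(-4*I*pi/9)  exp(-2*I*pi/9)
  chi_2          1             exp(4*I*pi/9)   exp(8*I*pi/9)   exp(-2*I*pi/3)  exp(-2*I*pi/9)  exp(2*I*pi/9)   exp(2*I*pi/3)   exp(-8*I*pi/9)  exp(-4*I*pi/9)
  chi_3          1             exp(2*I*pi/3)   exp(-2*I*pi/3)  1               exp(2*I*pi/3)   exp(-2*I*pi/3)  1               exp(2*I*pi/3)   exp(-2*I*pi/3)
  chi_4          1             exp(8*I*pi/9)   exp(-2*I*pi/9)  exp(2*I*pi/3)   exp(-4*I*pi/9)  exp(4*I*pi/9)   exp(-2*I*pi/3)  exp(2*I*pi/9)   exp(-8*I*pi/9)
  chi_5          1             exp(-8*I*pi/9)  exp(2*I*pi/9)   exp(-2*I*pi/3)  exp(4*I*pi/9)   exp(-4*I*pi/9)  exp(2*I*pi/3)   exp(-2*I*pi/9)  exp(8*I*pi/9) 
  chi_6          1             exp(-2*I*pi/3)  exp(2*I*pi/3)   1               exp(-2*I*pi/3)  exp(2*I*pi/3)   1               exp(-2*I*pi/3)  exp(2*I*pi/3) 
  chi_7          1             exp(-4*I*pi/9)  exp(-8*I*pi/9)  exp(2*I*pi/3)   exp(2*I*pi/9)   exp(-2*I*pi/9)  exp(-2*I*pi/3)  exp(8*I*pi/9)   exp(4*I*pi/9) 
  chi_8          1             exp(-2*I*pi/9)  exp(-4*I*pi/9)  exp(-2*I*pi/3)  exp(-8*I*pi/9)  exp(8*I*pi/9)   exp(2*I*pi/3)   exp(4*I*pi/9)   exp(2*I*pi/9) 

Spot check: chi_3(5) = zeta_9^(3*5) = zeta_9^15 = exp(-2*I*pi/3).

Derivation: Z/9Z is abelian, so all 9 irreducible complex representations are 1-dimensional. They are given by chi_k(m) = zeta_9^(k*m) for k = 0,...,8. Row orthogonality: sum_m chi_k(m) conj(chi_l(m)) = 9 * [k = l].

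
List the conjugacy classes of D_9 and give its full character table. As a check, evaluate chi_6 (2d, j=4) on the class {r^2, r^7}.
Conjugacy classes: {e} of size 1, {r^1, r^8} of size 2, {r^2, r^7} of size 2, {r^3, r^6} of size 2, {r^4, r^5} of size 2, {s, sr, ..., sr^8} of size 9.
Character table:
  irrep \ class              {e} (size 1)  {r^1, r^8} (size 2)  {r^2, r^7} (size 2)  {r^3, r^6} (size 2)  {r^4, r^5} (size 2)  {s, sr, ..., sr^8} (size 9)
  chi_1 (triv)               1             1                    1                    1                    1                    1                          
  chi_2 (sign: r->1, s->-1)  1             1                    1                    1                    1                    -1                         
  chi_3 (2d, j=1)            2             2*cos(2*pi/9)        2*cos(4*pi/9)        -1                   -2*cos(pi/9)         0                          
  chi_4 (2d, j=2)            2             2*cos(4*pi/9)        -2*cos(pi/9)         -1                   2*cos(2*pi/9)        0                          
  chi_5 (2d, j=3)            2             -1                   -1                   2                    -1                   0                          
  chi_6 (2d, j=4)            2             -2*cos(pi/9)         2*cos(2*pi/9)        -1                   2*cos(4*pi/9)        0                          

Spot check: chi_6 (2d, j=4) on {r^2, r^7} = 2*cos(2*pi/9).

Argument: D_9 has order 2*9 = 18 with 6 conjugacy classes, hence 6 irreducibles. Sum of squared dims 1 + 1 + 4 + 4 + 4 + 4 = 18 = |G|. Linear characters come from the abelianisation; the 2-dimensional irreps have character r^k -> 2*cos(2*pi*j*k/9), reflections -> 0.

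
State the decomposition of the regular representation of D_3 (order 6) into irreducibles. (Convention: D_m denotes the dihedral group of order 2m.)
Each irreducible V_i of dimension d_i appears with multiplicity d_i, i.e. rho_reg = (direct sum over all irreducibles V_i) d_i V_i. The irreducible dimensions for D_3 are 1, 1, 2: 2 irreducibles of dimension 1, each with multiplicity 1; 1 irreducible of dimension 2, with multiplicity 2. Total dimension 2*1*1 + 1*2*2 = 6 = |G|.

Working: General theorem: in the regular representation of a finite group G, each irreducible appears with multiplicity equal to its dimension. Check: dim(rho_reg) = sum d_i^2 = 1 + 1 + 4 = 6 = |G|.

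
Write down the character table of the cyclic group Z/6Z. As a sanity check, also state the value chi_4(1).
Character table of Z/6Z (irreps indexed chi_0,...,chi_5 with chi_k(m) = zeta_6^(k*m), zeta_6 = exp(2*pi*i/6)):
  irrep \ class  {0} (size 1)  {1} (size 1)    {2} (size 1)    {3} (size 1)  {4} (size 1)    {5} (size 1)  
  chi_0          1             1               1               1             1               1             
  chi_1          1             exp(I*pi/3)     exp(2*I*pi/3)   -1            exp(-2*I*pi/3)  exp(-I*pi/3)  
  chi_2          1             exp(2*I*pi/3)   exp(-2*I*pi/3)  1             exp(2*I*pi/3)   exp(-2*I*pi/3)
  chi_3          1             -1              1               -1            1               -1            
  chi_4          1             exp(-2*I*pi/3)  exp(2*I*pi/3)   1             exp(-2*I*pi/3)  exp(2*I*pi/3) 
  chi_5          1             exp(-I*pi/3)    exp(-2*I*pi/3)  -1            exp(2*I*pi/3)   exp(I*pi/3)   

Spot check: chi_4(1) = zeta_6^(4*1) = zeta_6^4 = exp(-2*I*pi/3).

Argument: Z/6Z is abelian, so all 6 irreducible complex representations are 1-dimensional. They are given by chi_k(m) = zeta_6^(k*m) for k = 0,...,5. Row orthogonality: sum_m chi_k(m) conj(chi_l(m)) = 6 * [k = l].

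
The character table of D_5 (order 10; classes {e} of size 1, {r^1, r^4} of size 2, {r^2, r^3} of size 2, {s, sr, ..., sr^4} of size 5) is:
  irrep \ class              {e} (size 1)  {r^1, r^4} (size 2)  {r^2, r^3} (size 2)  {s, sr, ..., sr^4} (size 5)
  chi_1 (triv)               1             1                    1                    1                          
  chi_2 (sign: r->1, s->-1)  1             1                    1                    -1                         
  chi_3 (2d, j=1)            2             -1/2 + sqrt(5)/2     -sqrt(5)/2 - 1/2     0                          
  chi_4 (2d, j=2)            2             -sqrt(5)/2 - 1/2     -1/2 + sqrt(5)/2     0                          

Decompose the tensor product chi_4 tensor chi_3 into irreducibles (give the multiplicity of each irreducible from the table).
chi_4 tensor chi_3 = chi_3 + chi_4 (all other irreducibles have multiplicity 0).

Reasoning: The character of a tensor product is the pointwise product (chi_4 * chi_3)(C) = chi_4(C) * chi_3(C):
  {e}: (2)*(2), {r^1, r^4}: (-sqrt(5)/2 - 1/2)*(-1/2 + sqrt(5)/2), {r^2, r^3}: (-1/2 + sqrt(5)/2)*(-sqrt(5)/2 - 1/2), {s, sr, ..., sr^4}: (0)*(0)
so (chi_4 * chi_3) takes values
  {e} -> 4, {r^1, r^4} -> -1, {r^2, r^3} -> -1, {s, sr, ..., sr^4} -> 0.
Now take the inner product of this character with each irreducible chi from the table, <chi_4*chi_3, chi> = (1/10) sum_C |C| (chi_4*chi_3)(C) conj(chi(C)):
  <chi_4*chi_3, chi_1> = (1/10)[1*(4)*conj(1) + 2*(-1)*conj(1) + 2*(-1)*conj(1) + 5*(0)*conj(1)]
      = (1/10)[(4) + (-2) + (-2) + (0)] = 0/10 = 0
  <chi_4*chi_3, chi_2> = (1/10)[1*(4)*conj(1) + 2*(-1)*conj(1) + 2*(-1)*conj(1) + 5*(0)*conj(-1)]
      = (1/10)[(4) + (-2) + (-2) + (0)] = 0/10 = 0
  <chi_4*chi_3, chi_3> = (1/10)[1*(4)*conj(2) + 2*(-1)*conj(-1/2 + sqrt(5)/2) + 2*(-1)*conj(-sqrt(5)/2 - 1/2) + 5*(0)*conj(0)]
      = (1/10)[(8) + (1 - sqrt(5)) + (1 + sqrt(5)) + (0)] = 10/10 = 1
  <chi_4*chi_3, chi_4> = (1/10)[1*(4)*conj(2) + 2*(-1)*conj(-sqrt(5)/2 - 1/2) + 2*(-1)*conj(-1/2 + sqrt(5)/2) + 5*(0)*conj(0)]
      = (1/10)[(8) + (1 + sqrt(5)) + (1 - sqrt(5)) + (0)] = 10/10 = 1
Hence the multiplicities are chi_3: 1, chi_4: 1. Dimension check: dim(chi_4)*dim(chi_3) = 2*2 = 4 and sum (mult * dim) = 1*2 + 1*2 = 4.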